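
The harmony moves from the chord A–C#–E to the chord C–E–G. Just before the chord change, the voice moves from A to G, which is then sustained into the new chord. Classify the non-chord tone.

The harmony at that moment is A major triad (A, C#, E); G is not a chord tone.
It is approached by step down from A and then sustained as the same pitch into the next harmony.
Arriving early and becoming a chord tone when the harmony changes — an anticipation.

G is an anticipation.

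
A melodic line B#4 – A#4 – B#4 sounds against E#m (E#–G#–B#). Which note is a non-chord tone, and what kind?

A#4 is a neighbor tone.

The harmony at that moment is E# minor triad (E#, G#, B#); A#4 is not a chord tone.
It is approached by step down from B#4 and left by step up to B#4.
Step away and step back to the same note — a neighbor tone (lower neighbor).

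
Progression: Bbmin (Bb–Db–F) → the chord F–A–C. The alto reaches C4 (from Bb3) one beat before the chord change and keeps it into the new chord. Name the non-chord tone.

C4 is an anticipation.

The harmony at that moment is Bb minor triad (Bb, Db, F); C4 is not a chord tone.
It is approached by step up from Bb3 and then sustained as the same pitch into the next harmony.
Arriving early and becoming a chord tone when the harmony changes — an anticipation.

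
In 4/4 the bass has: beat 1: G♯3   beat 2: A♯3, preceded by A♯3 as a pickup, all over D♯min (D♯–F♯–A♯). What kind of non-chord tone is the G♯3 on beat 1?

The harmony at that moment is D♯ minor triad (D♯, F♯, A♯); G♯3 is not a chord tone.
It is approached by step down from A♯3 and left by step up to A♯3.
Step away and step back to the same note — a neighbor tone (lower neighbor).

Lower neighbor tone.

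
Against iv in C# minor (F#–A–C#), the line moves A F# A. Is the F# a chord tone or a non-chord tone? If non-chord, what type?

F# minor triad contains F#, A, C#; F# is the root, so it is a chord tone.

Chord tone (the root of F# minor triad).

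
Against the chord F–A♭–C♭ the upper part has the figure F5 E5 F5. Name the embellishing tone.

E5 is a neighbor tone.

The harmony at that moment is F diminished triad (F, A♭, C♭); E5 is not a chord tone.
It is approached by step down from F5 and left by step up to F5.
Step away and step back to the same note — a neighbor tone (lower neighbor).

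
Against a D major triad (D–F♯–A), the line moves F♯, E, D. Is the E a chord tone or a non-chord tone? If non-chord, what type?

Non-chord tone — a passing tone.

The harmony at that moment is D major triad (D, F♯, A); E is not a chord tone.
It is approached by step down from F♯ and left by step down to D.
Step in, step out in the same direction — a passing tone.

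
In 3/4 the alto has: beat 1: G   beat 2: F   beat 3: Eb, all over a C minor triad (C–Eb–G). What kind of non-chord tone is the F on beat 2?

The harmony at that moment is C minor triad (C, Eb, G); F is not a chord tone.
It is approached by step down from G and left by step down to Eb.
Step in, step out in the same direction — a passing tone.

Passing tone.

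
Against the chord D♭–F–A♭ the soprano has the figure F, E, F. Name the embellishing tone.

The harmony at that moment is D♭ major triad (D♭, F, A♭); E is not a chord tone.
It is approached by step down from F and left by step up to F.
Step away and step back to the same note — a neighbor tone (lower neighbor).

E is a neighbor tone.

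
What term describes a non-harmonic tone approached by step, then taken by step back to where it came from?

Approach: by step. Departure: by step in the opposite direction, back to the starting pitch.
Stepwise on both sides but reversing to return to the same chord tone — a neighbor tone. (Had it continued onward in the same direction it would be a passing tone instead.)

Neighbor tone.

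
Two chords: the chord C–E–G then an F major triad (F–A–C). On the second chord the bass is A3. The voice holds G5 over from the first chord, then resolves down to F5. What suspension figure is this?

At the second chord the bass is A3. The suspended G5 lies a seventh above the bass; after resolving down by step to F5, the interval above the bass becomes a sixth.
Suspension figures are named by those two intervals: 7–6.

7–6 suspension.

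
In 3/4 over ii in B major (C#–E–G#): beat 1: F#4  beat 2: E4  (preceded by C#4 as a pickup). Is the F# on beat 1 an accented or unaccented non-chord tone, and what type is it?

The harmony at that moment is C# minor triad (C#, E, G#); F#4 is not a chord tone.
It is approached by leap up from C#4 and left by step down to E4.
Leap in, step out — an appoggiatura.
It falls on the downbeat, so it is accented.

Accented appoggiatura.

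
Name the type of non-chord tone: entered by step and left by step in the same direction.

Approach: by step. Departure: by step, continuing in the same direction.
Stepwise on both sides with no change of direction means the note fills in the space between two different chord tones — a passing tone. (Had it turned back to its starting note it would be a neighbor tone instead.)

Passing tone.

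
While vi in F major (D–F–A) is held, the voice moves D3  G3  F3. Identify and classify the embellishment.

G3 is an appoggiatura.

The harmony at that moment is D minor triad (D, F, A); G3 is not a chord tone.
It is approached by leap up from D3 and left by step down to F3.
Leap in, step out — an appoggiatura.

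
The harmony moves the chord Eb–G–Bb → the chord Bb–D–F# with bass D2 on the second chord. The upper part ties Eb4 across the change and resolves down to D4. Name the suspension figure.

9–8 suspension.

At the second chord the bass is D2. The suspended Eb4 lies a ninth above the bass; after resolving down by step to D4, the interval above the bass becomes an octave.
Suspension figures are named by those two intervals: 9–8.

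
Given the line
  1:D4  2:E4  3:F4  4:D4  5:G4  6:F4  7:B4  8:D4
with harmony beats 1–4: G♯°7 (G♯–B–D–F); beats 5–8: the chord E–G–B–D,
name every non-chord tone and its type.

The harmony at that moment is G♯ diminished seventh chord (G♯, B, D, F); E4 is not a chord tone.
It is approached by step up from D4 and left by step up to F4.
Step in, step out in the same direction — a passing tone.
The harmony at that moment is E minor seventh chord (E, G, B, D); F4 is not a chord tone.
It is approached by step down from G4 and left by leap up to B4.
Step in, leap out — an escape tone.

E4 (beat 2) — passing tone; F4 (beat 6) — escape tone.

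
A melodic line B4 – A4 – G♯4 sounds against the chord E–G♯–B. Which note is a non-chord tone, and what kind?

The harmony at that moment is E major triad (E, G♯, B); A4 is not a chord tone.
It is approached by step down from B4 and left by step down to G♯4.
Step in, step out in the same direction — a passing tone.

A4 is a passing tone.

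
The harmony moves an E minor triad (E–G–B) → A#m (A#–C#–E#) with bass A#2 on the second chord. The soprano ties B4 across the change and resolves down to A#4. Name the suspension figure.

9–8 suspension.

At the second chord the bass is A#2. The suspended B4 lies a ninth above the bass; after resolving down by step to A#4, the interval above the bass becomes an octave.
Suspension figures are named by those two intervals: 9–8.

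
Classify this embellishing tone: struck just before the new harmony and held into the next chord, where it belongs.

Approach: ahead of the chord change (typically by step), so it is dissonant against the current harmony. Departure: none — the same pitch is restated or held and is a chord tone of the new harmony.
Dissonant first, consonant once the harmony catches up: the note simply arrives early — an anticipation. (The reverse timing, consonant first and dissonant after the change, would be a suspension or retardation.)

Anticipation.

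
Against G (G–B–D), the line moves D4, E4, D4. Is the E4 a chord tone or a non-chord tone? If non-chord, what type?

Non-chord tone — a neighbor tone.

The harmony at that moment is G major triad (G, B, D); E4 is not a chord tone.
It is approached by step up from D4 and left by step down to D4.
Step away and step back to the same note — a neighbor tone (upper neighbor).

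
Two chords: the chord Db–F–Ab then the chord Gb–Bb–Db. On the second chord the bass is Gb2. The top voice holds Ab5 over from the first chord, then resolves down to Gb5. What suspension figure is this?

9–8 suspension.

At the second chord the bass is Gb2. The suspended Ab5 lies a ninth above the bass; after resolving down by step to Gb5, the interval above the bass becomes an octave.
Suspension figures are named by those two intervals: 9–8.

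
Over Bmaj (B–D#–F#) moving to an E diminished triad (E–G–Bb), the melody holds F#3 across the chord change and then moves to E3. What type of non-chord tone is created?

The harmony at that moment is E diminished triad (E, G, Bb); F#3 is not a chord tone.
It is held over (the same pitch as the preceding F#3) and left by step down to E3.
Held over from the previous chord and resolving down by step — a suspension.

F#3 is a suspension.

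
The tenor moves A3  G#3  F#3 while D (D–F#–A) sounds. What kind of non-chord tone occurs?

The harmony at that moment is D major triad (D, F#, A); G#3 is not a chord tone.
It is approached by step down from A3 and left by step down to F#3.
Step in, step out in the same direction — a passing tone.

G#3 is a passing tone.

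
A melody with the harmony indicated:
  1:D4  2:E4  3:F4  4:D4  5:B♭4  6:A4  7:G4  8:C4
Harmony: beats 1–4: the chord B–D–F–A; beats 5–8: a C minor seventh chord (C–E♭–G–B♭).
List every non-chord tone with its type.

The harmony at that moment is B half-diminished seventh chord (B, D, F, A); E4 is not a chord tone.
It is approached by step up from D4 and left by step up to F4.
Step in, step out in the same direction — a passing tone.
The harmony at that moment is C minor seventh chord (C, E♭, G, B♭); A4 is not a chord tone.
It is approached by step down from B♭4 and left by step down to G4.
Step in, step out in the same direction — a passing tone.

E4 (beat 2) — passing tone; A4 (beat 6) — passing tone.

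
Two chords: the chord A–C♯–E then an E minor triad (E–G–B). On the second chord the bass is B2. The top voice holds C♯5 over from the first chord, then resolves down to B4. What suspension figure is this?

9–8 suspension.

At the second chord the bass is B2. The suspended C♯5 lies a ninth above the bass; after resolving down by step to B4, the interval above the bass becomes an octave.
Suspension figures are named by those two intervals: 9–8.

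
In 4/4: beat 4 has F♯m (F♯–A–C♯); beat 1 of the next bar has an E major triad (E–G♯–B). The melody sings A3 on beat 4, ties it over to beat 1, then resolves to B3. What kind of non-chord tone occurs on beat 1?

Retardation.

The harmony at that moment is E major triad (E, G♯, B); A3 is not a chord tone.
It is held over (the same pitch as the preceding A3) and left by step up to B3.
Held over from the previous chord and resolving up by step — a retardation.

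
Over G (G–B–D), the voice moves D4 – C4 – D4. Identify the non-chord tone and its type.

C4 is a neighbor tone.

The harmony at that moment is G major triad (G, B, D); C4 is not a chord tone.
It is approached by step down from D4 and left by step up to D4.
Step away and step back to the same note — a neighbor tone (lower neighbor).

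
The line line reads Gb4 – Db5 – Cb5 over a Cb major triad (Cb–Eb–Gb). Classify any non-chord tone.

Db5 is an appoggiatura.

The harmony at that moment is Cb major triad (Cb, Eb, Gb); Db5 is not a chord tone.
It is approached by leap up from Gb4 and left by step down to Cb5.
Leap in, step out — an appoggiatura.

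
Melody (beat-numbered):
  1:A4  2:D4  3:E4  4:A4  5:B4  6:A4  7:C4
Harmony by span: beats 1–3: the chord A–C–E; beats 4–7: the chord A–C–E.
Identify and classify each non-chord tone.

D4 (beat 2) — appoggiatura; B4 (beat 5) — neighbor tone.

The harmony at that moment is A minor triad (A, C, E); D4 is not a chord tone.
It is approached by leap down from A4 and left by step up to E4.
Leap in, step out — an appoggiatura.
The harmony at that moment is A minor triad (A, C, E); B4 is not a chord tone.
It is approached by step up from A4 and left by step down to A4.
Step away and step back to the same note — a neighbor tone (upper neighbor).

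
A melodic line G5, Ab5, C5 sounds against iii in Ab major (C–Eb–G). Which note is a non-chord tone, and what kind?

The harmony at that moment is C minor triad (C, Eb, G); Ab5 is not a chord tone.
It is approached by step up from G5 and left by leap down to C5.
Step in, leap out — an escape tone.

Ab5 is an escape tone.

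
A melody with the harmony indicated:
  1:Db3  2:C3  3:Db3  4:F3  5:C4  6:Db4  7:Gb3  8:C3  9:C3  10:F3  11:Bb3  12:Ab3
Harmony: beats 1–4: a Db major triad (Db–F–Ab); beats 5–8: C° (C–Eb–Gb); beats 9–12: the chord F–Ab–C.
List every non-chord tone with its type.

The harmony at that moment is Db major triad (Db, F, Ab); C3 is not a chord tone.
It is approached by step down from Db3 and left by step up to Db3.
Step away and step back to the same note — a neighbor tone (lower neighbor).
The harmony at that moment is C diminished triad (C, Eb, Gb); Db4 is not a chord tone.
It is approached by step up from C4 and left by leap down to Gb3.
Step in, leap out — an escape tone.
The harmony at that moment is F minor triad (F, Ab, C); Bb3 is not a chord tone.
It is approached by leap up from F3 and left by step down to Ab3.
Leap in, step out — an appoggiatura.

C3 (beat 2) — neighbor tone; Db4 (beat 6) — escape tone; Bb3 (beat 11) — appoggiatura.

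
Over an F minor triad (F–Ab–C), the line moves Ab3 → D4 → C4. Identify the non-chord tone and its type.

D4 is an appoggiatura.

The harmony at that moment is F minor triad (F, Ab, C); D4 is not a chord tone.
It is approached by leap up from Ab3 and left by step down to C4.
Leap in, step out — an appoggiatura.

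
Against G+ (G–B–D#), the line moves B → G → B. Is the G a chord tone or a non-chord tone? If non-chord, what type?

Chord tone (the root of G augmented triad).

G augmented triad contains G, B, D#; G is the root, so it is a chord tone.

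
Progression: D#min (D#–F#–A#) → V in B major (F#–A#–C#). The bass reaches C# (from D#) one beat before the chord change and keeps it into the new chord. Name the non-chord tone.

C# is an anticipation.

The harmony at that moment is D# minor triad (D#, F#, A#); C# is not a chord tone.
It is approached by step down from D# and then sustained as the same pitch into the next harmony.
Arriving early and becoming a chord tone when the harmony changes — an anticipation.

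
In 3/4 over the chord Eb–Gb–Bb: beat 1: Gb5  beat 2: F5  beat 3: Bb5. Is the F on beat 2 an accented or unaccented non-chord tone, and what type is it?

Unaccented escape tone.

The harmony at that moment is Eb minor triad (Eb, Gb, Bb); F5 is not a chord tone.
It is approached by step down from Gb5 and left by leap up to Bb5.
Step in, leap out — an escape tone.
It falls on a weak beat, so it is unaccented.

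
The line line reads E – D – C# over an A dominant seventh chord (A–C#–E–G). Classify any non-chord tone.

D is a passing tone.

The harmony at that moment is A dominant seventh chord (A, C#, E, G); D is not a chord tone.
It is approached by step down from E and left by step down to C#.
Step in, step out in the same direction — a passing tone.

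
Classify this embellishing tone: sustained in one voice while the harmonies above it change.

Approach: none. Departure: none — a single pitch is sustained while the chords change around it, passing through harmonies that do not contain it.
No melodic motion at all; the dissonance is created entirely by the moving harmonies against the stationary note — a pedal tone (pedal point).

Pedal tone.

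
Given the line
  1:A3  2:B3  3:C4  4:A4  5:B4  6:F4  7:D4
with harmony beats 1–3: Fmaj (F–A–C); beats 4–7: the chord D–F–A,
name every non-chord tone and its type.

B3 (beat 2) — passing tone; B4 (beat 5) — escape tone.

The harmony at that moment is F major triad (F, A, C); B3 is not a chord tone.
It is approached by step up from A3 and left by step up to C4.
Step in, step out in the same direction — a passing tone.
The harmony at that moment is D minor triad (D, F, A); B4 is not a chord tone.
It is approached by step up from A4 and left by leap down to F4.
Step in, leap out — an escape tone.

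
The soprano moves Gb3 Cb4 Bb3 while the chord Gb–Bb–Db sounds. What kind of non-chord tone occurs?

Cb4 is an appoggiatura.

The harmony at that moment is Gb major triad (Gb, Bb, Db); Cb4 is not a chord tone.
It is approached by leap up from Gb3 and left by step down to Bb3.
Leap in, step out — an appoggiatura.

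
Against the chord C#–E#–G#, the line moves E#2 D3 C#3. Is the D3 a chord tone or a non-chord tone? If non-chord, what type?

The harmony at that moment is C# major triad (C#, E#, G#); D3 is not a chord tone.
It is approached by leap up from E#2 and left by step down to C#3.
Leap in, step out — an appoggiatura.

Non-chord tone — an appoggiatura.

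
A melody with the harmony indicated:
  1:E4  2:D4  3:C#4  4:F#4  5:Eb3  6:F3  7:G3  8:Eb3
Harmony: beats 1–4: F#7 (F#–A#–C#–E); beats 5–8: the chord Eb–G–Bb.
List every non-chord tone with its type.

The harmony at that moment is F# dominant seventh chord (F#, A#, C#, E); D4 is not a chord tone.
It is approached by step down from E4 and left by step down to C#4.
Step in, step out in the same direction — a passing tone.
The harmony at that moment is Eb major triad (Eb, G, Bb); F3 is not a chord tone.
It is approached by step up from Eb3 and left by step up to G3.
Step in, step out in the same direction — a passing tone.

D4 (beat 2) — passing tone; F3 (beat 6) — passing tone.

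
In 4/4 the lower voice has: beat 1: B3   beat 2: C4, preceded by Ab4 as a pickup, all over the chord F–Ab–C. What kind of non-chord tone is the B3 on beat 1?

Appoggiatura.

The harmony at that moment is F minor triad (F, Ab, C); B3 is not a chord tone.
It is approached by leap down from Ab4 and left by step up to C4.
Leap in, step out, metrically accented — an appoggiatura.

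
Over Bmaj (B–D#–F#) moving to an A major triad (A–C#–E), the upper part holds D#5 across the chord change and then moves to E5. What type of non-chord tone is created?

The harmony at that moment is A major triad (A, C#, E); D#5 is not a chord tone.
It is held over (the same pitch as the preceding D#5) and left by step up to E5.
Held over from the previous chord and resolving up by step — a retardation.

D#5 is a retardation.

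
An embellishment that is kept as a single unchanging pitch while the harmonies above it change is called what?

Approach: none. Departure: none — a single pitch is sustained while the chords change around it, passing through harmonies that do not contain it.
No melodic motion at all; the dissonance is created entirely by the moving harmonies against the stationary note — a pedal tone (pedal point).

Pedal tone.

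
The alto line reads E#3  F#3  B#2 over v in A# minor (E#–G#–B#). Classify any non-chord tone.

F#3 is an escape tone.

The harmony at that moment is E# minor triad (E#, G#, B#); F#3 is not a chord tone.
It is approached by step up from E#3 and left by leap down to B#2.
Step in, leap out — an escape tone.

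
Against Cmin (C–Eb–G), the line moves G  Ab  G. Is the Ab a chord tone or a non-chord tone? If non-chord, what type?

Non-chord tone — a neighbor tone.

The harmony at that moment is C minor triad (C, Eb, G); Ab is not a chord tone.
It is approached by step up from G and left by step down to G.
Step away and step back to the same note — a neighbor tone (upper neighbor).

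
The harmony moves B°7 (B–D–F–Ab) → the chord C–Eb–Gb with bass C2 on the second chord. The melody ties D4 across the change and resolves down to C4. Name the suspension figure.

At the second chord the bass is C2. The suspended D4 lies a ninth above the bass; after resolving down by step to C4, the interval above the bass becomes an octave.
Suspension figures are named by those two intervals: 9–8.

9–8 suspension.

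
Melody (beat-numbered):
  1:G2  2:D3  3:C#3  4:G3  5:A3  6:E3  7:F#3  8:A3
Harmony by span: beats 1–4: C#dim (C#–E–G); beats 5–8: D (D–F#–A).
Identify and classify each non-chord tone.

The harmony at that moment is C# diminished triad (C#, E, G); D3 is not a chord tone.
It is approached by leap up from G2 and left by step down to C#3.
Leap in, step out — an appoggiatura.
The harmony at that moment is D major triad (D, F#, A); E3 is not a chord tone.
It is approached by leap down from A3 and left by step up to F#3.
Leap in, step out — an appoggiatura.

D3 (beat 2) — appoggiatura; E3 (beat 6) — appoggiatura.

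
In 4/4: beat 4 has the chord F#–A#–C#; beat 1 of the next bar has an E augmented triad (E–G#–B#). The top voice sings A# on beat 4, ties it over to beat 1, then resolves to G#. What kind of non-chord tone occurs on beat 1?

Suspension.

The harmony at that moment is E augmented triad (E, G#, B#); A# is not a chord tone.
It is held over (the same pitch as the preceding A#) and left by step down to G#.
Held over from the previous chord and resolving down by step — a suspension.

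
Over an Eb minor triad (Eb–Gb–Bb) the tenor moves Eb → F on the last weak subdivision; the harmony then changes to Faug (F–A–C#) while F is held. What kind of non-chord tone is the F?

F is an anticipation.

The harmony at that moment is Eb minor triad (Eb, Gb, Bb); F is not a chord tone.
It is approached by step up from Eb and then sustained as the same pitch into the next harmony.
Arriving early and becoming a chord tone when the harmony changes — an anticipation.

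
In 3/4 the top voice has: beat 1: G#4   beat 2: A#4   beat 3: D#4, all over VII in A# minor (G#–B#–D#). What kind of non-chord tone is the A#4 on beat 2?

Escape tone.

The harmony at that moment is G# major triad (G#, B#, D#); A#4 is not a chord tone.
It is approached by step up from G#4 and left by leap down to D#4.
Step in, leap out, on a weak beat — an escape tone.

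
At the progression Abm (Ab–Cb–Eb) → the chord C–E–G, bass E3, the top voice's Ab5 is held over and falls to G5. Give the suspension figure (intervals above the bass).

4–3 suspension.

At the second chord the bass is E3. The suspended Ab5 lies a fourth above the bass; after resolving down by step to G5, the interval above the bass becomes a third.
Suspension figures are named by those two intervals: 4–3.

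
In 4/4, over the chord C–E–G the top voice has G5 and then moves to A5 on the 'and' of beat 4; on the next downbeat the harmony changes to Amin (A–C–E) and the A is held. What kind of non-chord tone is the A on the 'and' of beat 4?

Anticipation.

The harmony at that moment is C major triad (C, E, G); A5 is not a chord tone.
It is approached by step up from G5 and then sustained as the same pitch into the next harmony.
Arriving early and becoming a chord tone when the harmony changes — an anticipation.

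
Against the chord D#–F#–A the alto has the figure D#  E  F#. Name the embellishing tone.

E is a passing tone.

The harmony at that moment is D# diminished triad (D#, F#, A); E is not a chord tone.
It is approached by step up from D# and left by step up to F#.
Step in, step out in the same direction — a passing tone.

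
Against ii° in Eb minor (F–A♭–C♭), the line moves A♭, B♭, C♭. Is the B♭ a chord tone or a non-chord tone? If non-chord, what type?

The harmony at that moment is F diminished triad (F, A♭, C♭); B♭ is not a chord tone.
It is approached by step up from A♭ and left by step up to C♭.
Step in, step out in the same direction — a passing tone.

Non-chord tone — a passing tone.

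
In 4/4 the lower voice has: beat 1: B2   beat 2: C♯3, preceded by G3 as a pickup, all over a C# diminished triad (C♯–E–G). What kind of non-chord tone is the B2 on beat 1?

The harmony at that moment is C♯ diminished triad (C♯, E, G); B2 is not a chord tone.
It is approached by leap down from G3 and left by step up to C♯3.
Leap in, step out, metrically accented — an appoggiatura.

Appoggiatura.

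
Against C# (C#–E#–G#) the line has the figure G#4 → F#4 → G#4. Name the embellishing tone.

The harmony at that moment is C# major triad (C#, E#, G#); F#4 is not a chord tone.
It is approached by step down from G#4 and left by step up to G#4.
Step away and step back to the same note — a neighbor tone (lower neighbor).

F#4 is a neighbor tone.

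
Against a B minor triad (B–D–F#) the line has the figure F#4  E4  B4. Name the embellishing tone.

E4 is an escape tone.

The harmony at that moment is B minor triad (B, D, F#); E4 is not a chord tone.
It is approached by step down from F#4 and left by leap up to B4.
Step in, leap out — an escape tone.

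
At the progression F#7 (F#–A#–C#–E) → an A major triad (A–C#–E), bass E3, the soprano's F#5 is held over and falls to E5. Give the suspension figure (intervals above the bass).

9–8 suspension.

At the second chord the bass is E3. The suspended F#5 lies a ninth above the bass; after resolving down by step to E5, the interval above the bass becomes an octave.
Suspension figures are named by those two intervals: 9–8.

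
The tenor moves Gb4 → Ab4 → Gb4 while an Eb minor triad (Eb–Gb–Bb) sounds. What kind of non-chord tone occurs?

Ab4 is a neighbor tone.

The harmony at that moment is Eb minor triad (Eb, Gb, Bb); Ab4 is not a chord tone.
It is approached by step up from Gb4 and left by step down to Gb4.
Step away and step back to the same note — a neighbor tone (upper neighbor).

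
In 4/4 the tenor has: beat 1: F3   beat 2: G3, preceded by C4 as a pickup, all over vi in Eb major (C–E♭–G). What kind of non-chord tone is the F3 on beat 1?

Appoggiatura.

The harmony at that moment is C minor triad (C, E♭, G); F3 is not a chord tone.
It is approached by leap down from C4 and left by step up to G3.
Leap in, step out, metrically accented — an appoggiatura.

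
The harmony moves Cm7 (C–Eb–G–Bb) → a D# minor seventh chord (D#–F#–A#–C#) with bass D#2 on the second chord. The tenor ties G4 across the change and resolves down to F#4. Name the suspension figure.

At the second chord the bass is D#2. The suspended G4 lies a fourth above the bass; after resolving down by step to F#4, the interval above the bass becomes a third.
Suspension figures are named by those two intervals: 4–3.

4–3 suspension.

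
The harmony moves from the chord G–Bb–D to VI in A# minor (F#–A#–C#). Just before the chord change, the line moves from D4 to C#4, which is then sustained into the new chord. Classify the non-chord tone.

The harmony at that moment is G minor triad (G, Bb, D); C#4 is not a chord tone.
It is approached by step down from D4 and then sustained as the same pitch into the next harmony.
Arriving early and becoming a chord tone when the harmony changes — an anticipation.

C#4 is an anticipation.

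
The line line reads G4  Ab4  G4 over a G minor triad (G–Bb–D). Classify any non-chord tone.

Ab4 is a neighbor tone.

The harmony at that moment is G minor triad (G, Bb, D); Ab4 is not a chord tone.
It is approached by step up from G4 and left by step down to G4.
Step away and step back to the same note — a neighbor tone (upper neighbor).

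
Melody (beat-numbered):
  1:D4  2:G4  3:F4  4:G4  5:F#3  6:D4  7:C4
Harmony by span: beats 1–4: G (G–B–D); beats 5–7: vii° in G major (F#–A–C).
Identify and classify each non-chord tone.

The harmony at that moment is G major triad (G, B, D); F4 is not a chord tone.
It is approached by step down from G4 and left by step up to G4.
Step away and step back to the same note — a neighbor tone (lower neighbor).
The harmony at that moment is F# diminished triad (F#, A, C); D4 is not a chord tone.
It is approached by leap up from F#3 and left by step down to C4.
Leap in, step out — an appoggiatura.

F4 (beat 3) — neighbor tone; D4 (beat 6) — appoggiatura.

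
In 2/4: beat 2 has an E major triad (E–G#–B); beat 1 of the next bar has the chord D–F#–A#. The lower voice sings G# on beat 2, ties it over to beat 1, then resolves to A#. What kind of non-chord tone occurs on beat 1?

Retardation.

The harmony at that moment is D augmented triad (D, F#, A#); G# is not a chord tone.
It is held over (the same pitch as the preceding G#) and left by step up to A#.
Held over from the previous chord and resolving up by step — a retardation.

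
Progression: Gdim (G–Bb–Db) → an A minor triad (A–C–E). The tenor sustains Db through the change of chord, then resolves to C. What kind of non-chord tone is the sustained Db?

The harmony at that moment is A minor triad (A, C, E); Db is not a chord tone.
It is held over (the same pitch as the preceding Db) and left by step down to C.
Held over from the previous chord and resolving down by step — a suspension.

Db is a suspension.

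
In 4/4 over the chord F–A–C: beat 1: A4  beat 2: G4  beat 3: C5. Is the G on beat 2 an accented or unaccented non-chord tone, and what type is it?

Unaccented escape tone.

The harmony at that moment is F major triad (F, A, C); G4 is not a chord tone.
It is approached by step down from A4 and left by leap up to C5.
Step in, leap out — an escape tone.
It falls on a weak beat, so it is unaccented.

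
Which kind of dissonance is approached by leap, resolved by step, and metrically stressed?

Appoggiatura.

Approach: by leap. Departure: by step. Metric position: strong.
Leap in, step out, in a metrically strong position — an appoggiatura. (It is the mirror image of the escape tone, which steps in and leaps out from a weak position.)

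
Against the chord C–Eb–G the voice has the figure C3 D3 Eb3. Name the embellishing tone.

D3 is a passing tone.

The harmony at that moment is C minor triad (C, Eb, G); D3 is not a chord tone.
It is approached by step up from C3 and left by step up to Eb3.
Step in, step out in the same direction — a passing tone.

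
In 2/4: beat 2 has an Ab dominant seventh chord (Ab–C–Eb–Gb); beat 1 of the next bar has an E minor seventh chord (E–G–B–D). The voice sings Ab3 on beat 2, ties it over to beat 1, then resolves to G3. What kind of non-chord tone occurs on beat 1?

Suspension.

The harmony at that moment is E minor seventh chord (E, G, B, D); Ab3 is not a chord tone.
It is held over (the same pitch as the preceding Ab3) and left by step down to G3.
Held over from the previous chord and resolving down by step — a suspension.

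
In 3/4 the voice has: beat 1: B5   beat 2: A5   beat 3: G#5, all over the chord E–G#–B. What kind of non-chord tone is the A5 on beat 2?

Passing tone.

The harmony at that moment is E major triad (E, G#, B); A5 is not a chord tone.
It is approached by step down from B5 and left by step down to G#5.
Step in, step out in the same direction — a passing tone.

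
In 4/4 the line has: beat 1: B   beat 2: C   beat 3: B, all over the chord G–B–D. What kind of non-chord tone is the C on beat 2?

Upper neighbor tone.

The harmony at that moment is G major triad (G, B, D); C is not a chord tone.
It is approached by step up from B and left by step down to B.
Step away and step back to the same note — a neighbor tone (upper neighbor).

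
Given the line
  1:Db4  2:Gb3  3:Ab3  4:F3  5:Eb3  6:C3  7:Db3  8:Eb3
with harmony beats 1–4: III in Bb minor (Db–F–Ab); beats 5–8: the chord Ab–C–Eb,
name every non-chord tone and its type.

The harmony at that moment is Db major triad (Db, F, Ab); Gb3 is not a chord tone.
It is approached by leap down from Db4 and left by step up to Ab3.
Leap in, step out — an appoggiatura.
The harmony at that moment is Ab major triad (Ab, C, Eb); Db3 is not a chord tone.
It is approached by step up from C3 and left by step up to Eb3.
Step in, step out in the same direction — a passing tone.

Gb3 (beat 2) — appoggiatura; Db3 (beat 7) — passing tone.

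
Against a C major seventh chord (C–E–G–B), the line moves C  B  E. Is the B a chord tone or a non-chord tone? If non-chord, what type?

C major seventh chord contains C, E, G, B; B is the seventh, so it is a chord tone.

Chord tone (the seventh of C major seventh chord).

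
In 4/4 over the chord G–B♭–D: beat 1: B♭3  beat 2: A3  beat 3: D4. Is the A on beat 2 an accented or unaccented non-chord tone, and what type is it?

The harmony at that moment is G minor triad (G, B♭, D); A3 is not a chord tone.
It is approached by step down from B♭3 and left by leap up to D4.
Step in, leap out — an escape tone.
It falls on a weak beat, so it is unaccented.

Unaccented escape tone.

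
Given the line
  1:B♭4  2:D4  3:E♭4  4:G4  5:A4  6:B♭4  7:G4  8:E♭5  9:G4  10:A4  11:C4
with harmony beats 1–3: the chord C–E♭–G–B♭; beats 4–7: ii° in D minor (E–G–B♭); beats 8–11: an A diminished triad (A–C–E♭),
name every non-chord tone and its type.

D4 (beat 2) — appoggiatura; A4 (beat 5) — passing tone; G4 (beat 9) — appoggiatura.

The harmony at that moment is C minor seventh chord (C, E♭, G, B♭); D4 is not a chord tone.
It is approached by leap down from B♭4 and left by step up to E♭4.
Leap in, step out — an appoggiatura.
The harmony at that moment is E diminished triad (E, G, B♭); A4 is not a chord tone.
It is approached by step up from G4 and left by step up to B♭4.
Step in, step out in the same direction — a passing tone.
The harmony at that moment is A diminished triad (A, C, E♭); G4 is not a chord tone.
It is approached by leap down from E♭5 and left by step up to A4.
Leap in, step out — an appoggiatura.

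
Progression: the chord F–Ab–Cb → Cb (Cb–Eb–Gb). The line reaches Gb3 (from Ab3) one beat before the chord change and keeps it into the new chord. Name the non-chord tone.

The harmony at that moment is F diminished triad (F, Ab, Cb); Gb3 is not a chord tone.
It is approached by step down from Ab3 and then sustained as the same pitch into the next harmony.
Arriving early and becoming a chord tone when the harmony changes — an anticipation.

Gb3 is an anticipation.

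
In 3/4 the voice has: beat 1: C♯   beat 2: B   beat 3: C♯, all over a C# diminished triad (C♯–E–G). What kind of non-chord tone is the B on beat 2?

The harmony at that moment is C♯ diminished triad (C♯, E, G); B is not a chord tone.
It is approached by step down from C♯ and left by step up to C♯.
Step away and step back to the same note — a neighbor tone (lower neighbor).

Lower neighbor tone.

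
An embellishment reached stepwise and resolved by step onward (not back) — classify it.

Passing tone.

Approach: by step. Departure: by step, continuing in the same direction.
Stepwise on both sides with no change of direction means the note fills in the space between two different chord tones — a passing tone. (Had it turned back to its starting note it would be a neighbor tone instead.)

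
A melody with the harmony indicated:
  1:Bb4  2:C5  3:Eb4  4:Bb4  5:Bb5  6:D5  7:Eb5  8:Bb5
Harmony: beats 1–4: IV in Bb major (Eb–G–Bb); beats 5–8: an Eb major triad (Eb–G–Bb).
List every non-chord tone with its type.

C5 (beat 2) — escape tone; D5 (beat 6) — appoggiatura.

The harmony at that moment is Eb major triad (Eb, G, Bb); C5 is not a chord tone.
It is approached by step up from Bb4 and left by leap down to Eb4.
Step in, leap out — an escape tone.
The harmony at that moment is Eb major triad (Eb, G, Bb); D5 is not a chord tone.
It is approached by leap down from Bb5 and left by step up to Eb5.
Leap in, step out — an appoggiatura.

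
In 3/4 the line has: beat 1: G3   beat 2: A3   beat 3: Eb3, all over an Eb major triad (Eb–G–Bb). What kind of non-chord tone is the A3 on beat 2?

Escape tone.

The harmony at that moment is Eb major triad (Eb, G, Bb); A3 is not a chord tone.
It is approached by step up from G3 and left by leap down to Eb3.
Step in, leap out, on a weak beat — an escape tone.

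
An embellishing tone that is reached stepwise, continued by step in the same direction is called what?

Approach: by step. Departure: by step, continuing in the same direction.
Stepwise on both sides with no change of direction means the note fills in the space between two different chord tones — a passing tone. (Had it turned back to its starting note it would be a neighbor tone instead.)

Passing tone.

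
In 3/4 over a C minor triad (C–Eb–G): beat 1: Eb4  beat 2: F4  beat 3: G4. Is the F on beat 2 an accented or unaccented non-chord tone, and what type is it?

Unaccented passing tone.

The harmony at that moment is C minor triad (C, Eb, G); F4 is not a chord tone.
It is approached by step up from Eb4 and left by step up to G4.
Step in, step out in the same direction — a passing tone.
It falls on a weak beat, so it is unaccented.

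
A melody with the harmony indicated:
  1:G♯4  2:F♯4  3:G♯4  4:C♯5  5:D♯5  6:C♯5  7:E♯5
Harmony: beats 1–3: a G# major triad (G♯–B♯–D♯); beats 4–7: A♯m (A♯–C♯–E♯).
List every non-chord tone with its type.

F♯4 (beat 2) — neighbor tone; D♯5 (beat 5) — neighbor tone.

The harmony at that moment is G♯ major triad (G♯, B♯, D♯); F♯4 is not a chord tone.
It is approached by step down from G♯4 and left by step up to G♯4.
Step away and step back to the same note — a neighbor tone (lower neighbor).
The harmony at that moment is A♯ minor triad (A♯, C♯, E♯); D♯5 is not a chord tone.
It is approached by step up from C♯5 and left by step down to C♯5.
Step away and step back to the same note — a neighbor tone (upper neighbor).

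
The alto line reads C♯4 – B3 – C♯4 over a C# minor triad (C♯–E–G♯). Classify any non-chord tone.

The harmony at that moment is C♯ minor triad (C♯, E, G♯); B3 is not a chord tone.
It is approached by step down from C♯4 and left by step up to C♯4.
Step away and step back to the same note — a neighbor tone (lower neighbor).

B3 is a neighbor tone.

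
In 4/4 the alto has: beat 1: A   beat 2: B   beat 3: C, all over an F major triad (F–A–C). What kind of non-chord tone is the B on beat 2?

The harmony at that moment is F major triad (F, A, C); B is not a chord tone.
It is approached by step up from A and left by step up to C.
Step in, step out in the same direction — a passing tone.

Passing tone.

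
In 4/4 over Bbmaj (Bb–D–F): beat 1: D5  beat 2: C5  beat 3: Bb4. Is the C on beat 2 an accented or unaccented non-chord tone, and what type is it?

Unaccented passing tone.

The harmony at that moment is Bb major triad (Bb, D, F); C5 is not a chord tone.
It is approached by step down from D5 and left by step down to Bb4.
Step in, step out in the same direction — a passing tone.
It falls on a weak beat, so it is unaccented.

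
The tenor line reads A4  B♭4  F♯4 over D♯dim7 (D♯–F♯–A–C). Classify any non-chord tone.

The harmony at that moment is D♯ diminished seventh chord (D♯, F♯, A, C); B♭4 is not a chord tone.
It is approached by step up from A4 and left by leap down to F♯4.
Step in, leap out — an escape tone.

B♭4 is an escape tone.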